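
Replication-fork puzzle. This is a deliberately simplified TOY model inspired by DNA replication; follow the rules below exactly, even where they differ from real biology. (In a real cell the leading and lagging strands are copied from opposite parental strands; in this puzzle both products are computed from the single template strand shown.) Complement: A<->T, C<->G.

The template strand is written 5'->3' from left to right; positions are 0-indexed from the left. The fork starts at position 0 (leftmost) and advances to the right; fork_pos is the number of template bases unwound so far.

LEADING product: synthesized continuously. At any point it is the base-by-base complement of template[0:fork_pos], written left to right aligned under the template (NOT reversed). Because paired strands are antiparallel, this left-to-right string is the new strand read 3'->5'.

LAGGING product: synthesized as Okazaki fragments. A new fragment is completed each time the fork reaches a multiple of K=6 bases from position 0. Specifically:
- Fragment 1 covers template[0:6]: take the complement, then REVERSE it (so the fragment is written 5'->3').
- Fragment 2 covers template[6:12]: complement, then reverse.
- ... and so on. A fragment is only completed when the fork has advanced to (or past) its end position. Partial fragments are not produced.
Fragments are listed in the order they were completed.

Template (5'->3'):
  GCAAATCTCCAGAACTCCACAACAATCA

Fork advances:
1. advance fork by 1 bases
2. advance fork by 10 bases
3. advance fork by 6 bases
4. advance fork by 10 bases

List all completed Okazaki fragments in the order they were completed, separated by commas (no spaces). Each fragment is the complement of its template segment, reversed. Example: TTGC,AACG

Answer: ATTTGC,CTGGAG,GGAGTT,TGTTGT

Derivation:
Step 1: advance 1 -> fork_pos = 0 + 1 = 1. Next multiple of 6 is 6 (not reached); still 0 fragment(s).
Step 2: advance 10 -> fork_pos = 1 + 10 = 11. Reached multiple(s) of 6: 6 -> fragment 1 completed (1 total).
Step 3: advance 6 -> fork_pos = 11 + 6 = 17. Reached multiple(s) of 6: 12 -> fragment 2 completed (2 total).
Step 4: advance 10 -> fork_pos = 17 + 10 = 27. Reached multiple(s) of 6: 18, 24 -> fragments 3-4 completed (4 total).
Final fork_pos = 27, so 4 fragment(s) are complete. Build each: template segment -> complement -> reverse.
Fragment 1: template[0:6] = GCAAAT -> complement CGTTTA -> reversed ATTTGC
Fragment 2: template[6:12] = CTCCAG -> complement GAGGTC -> reversed CTGGAG
Fragment 3: template[12:18] = AACTCC -> complement TTGAGG -> reversed GGAGTT
Fragment 4: template[18:24] = ACAACA -> complement TGTTGT -> reversed TGTTGT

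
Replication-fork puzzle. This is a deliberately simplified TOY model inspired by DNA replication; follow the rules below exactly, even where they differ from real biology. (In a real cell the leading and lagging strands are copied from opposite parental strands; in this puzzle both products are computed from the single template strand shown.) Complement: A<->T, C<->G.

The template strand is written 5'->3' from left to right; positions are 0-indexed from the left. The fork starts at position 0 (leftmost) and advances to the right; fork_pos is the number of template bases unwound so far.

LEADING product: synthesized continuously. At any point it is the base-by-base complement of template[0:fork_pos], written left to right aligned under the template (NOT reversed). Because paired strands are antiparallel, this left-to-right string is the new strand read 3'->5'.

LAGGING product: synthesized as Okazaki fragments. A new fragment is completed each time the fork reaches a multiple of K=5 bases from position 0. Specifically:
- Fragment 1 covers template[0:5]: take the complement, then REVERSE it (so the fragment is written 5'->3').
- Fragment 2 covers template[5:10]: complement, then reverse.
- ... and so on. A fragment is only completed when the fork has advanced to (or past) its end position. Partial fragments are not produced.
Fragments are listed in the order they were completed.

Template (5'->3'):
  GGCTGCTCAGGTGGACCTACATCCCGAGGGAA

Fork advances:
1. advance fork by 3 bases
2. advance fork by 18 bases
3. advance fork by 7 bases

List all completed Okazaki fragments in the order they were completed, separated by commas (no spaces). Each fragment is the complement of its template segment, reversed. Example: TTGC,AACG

Step 1: advance 3 -> fork_pos = 0 + 3 = 3. Next multiple of 5 is 5 (not reached); still 0 fragment(s).
Step 2: advance 18 -> fork_pos = 3 + 18 = 21. Reached multiple(s) of 5: 5, 10, 15, 20 -> fragments 1-4 completed (4 total).
Step 3: advance 7 -> fork_pos = 21 + 7 = 28. Reached multiple(s) of 5: 25 -> fragment 5 completed (5 total).
Final fork_pos = 28, so 5 fragment(s) are complete. Build each: template segment -> complement -> reverse.
Fragment 1: template[0:5] = GGCTG -> complement CCGAC -> reversed CAGCC
Fragment 2: template[5:10] = CTCAG -> complement GAGTC -> reversed CTGAG
Fragment 3: template[10:15] = GTGGA -> complement CACCT -> reversed TCCAC
Fragment 4: template[15:20] = CCTAC -> complement GGATG -> reversed GTAGG
Fragment 5: template[20:25] = ATCCC -> complement TAGGG -> reversed GGGAT

Answer: CAGCC,CTGAG,TCCAC,GTAGG,GGGAT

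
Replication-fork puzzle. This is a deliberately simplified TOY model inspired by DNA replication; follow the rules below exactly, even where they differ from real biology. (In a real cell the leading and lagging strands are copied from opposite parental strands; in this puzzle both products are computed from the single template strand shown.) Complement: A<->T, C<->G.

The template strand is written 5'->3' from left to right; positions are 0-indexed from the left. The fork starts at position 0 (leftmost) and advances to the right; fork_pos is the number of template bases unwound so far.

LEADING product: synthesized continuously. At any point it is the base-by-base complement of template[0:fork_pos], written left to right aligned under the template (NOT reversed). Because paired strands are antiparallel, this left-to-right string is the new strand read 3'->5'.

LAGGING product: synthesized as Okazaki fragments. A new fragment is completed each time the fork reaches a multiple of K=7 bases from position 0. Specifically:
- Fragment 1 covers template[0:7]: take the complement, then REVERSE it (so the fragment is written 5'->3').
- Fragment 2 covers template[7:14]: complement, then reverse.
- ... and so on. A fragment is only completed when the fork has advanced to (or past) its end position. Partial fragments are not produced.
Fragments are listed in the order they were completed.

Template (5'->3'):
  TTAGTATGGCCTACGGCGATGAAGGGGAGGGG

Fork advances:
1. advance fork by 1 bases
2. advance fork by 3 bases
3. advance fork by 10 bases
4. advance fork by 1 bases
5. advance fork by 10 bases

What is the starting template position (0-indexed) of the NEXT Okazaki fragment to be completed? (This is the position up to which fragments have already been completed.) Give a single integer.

Answer: 21

Derivation:
Step 1: advance 1 -> fork_pos = 0 + 1 = 1. Next multiple of 7 is 7 (not reached); still 0 fragment(s).
Step 2: advance 3 -> fork_pos = 1 + 3 = 4. Next multiple of 7 is 7 (not reached); still 0 fragment(s).
Step 3: advance 10 -> fork_pos = 4 + 10 = 14. Reached multiple(s) of 7: 7, 14 -> fragments 1-2 completed (2 total).
Step 4: advance 1 -> fork_pos = 14 + 1 = 15. Next multiple of 7 is 21 (not reached); still 2 fragment(s).
Step 5: advance 10 -> fork_pos = 15 + 10 = 25. Reached multiple(s) of 7: 21 -> fragment 3 completed (3 total).
3 fragment(s) completed, covering template[0:21] (3 x 7 = 21). The next fragment, fragment 4, covers template[21:28], so it starts at position 21.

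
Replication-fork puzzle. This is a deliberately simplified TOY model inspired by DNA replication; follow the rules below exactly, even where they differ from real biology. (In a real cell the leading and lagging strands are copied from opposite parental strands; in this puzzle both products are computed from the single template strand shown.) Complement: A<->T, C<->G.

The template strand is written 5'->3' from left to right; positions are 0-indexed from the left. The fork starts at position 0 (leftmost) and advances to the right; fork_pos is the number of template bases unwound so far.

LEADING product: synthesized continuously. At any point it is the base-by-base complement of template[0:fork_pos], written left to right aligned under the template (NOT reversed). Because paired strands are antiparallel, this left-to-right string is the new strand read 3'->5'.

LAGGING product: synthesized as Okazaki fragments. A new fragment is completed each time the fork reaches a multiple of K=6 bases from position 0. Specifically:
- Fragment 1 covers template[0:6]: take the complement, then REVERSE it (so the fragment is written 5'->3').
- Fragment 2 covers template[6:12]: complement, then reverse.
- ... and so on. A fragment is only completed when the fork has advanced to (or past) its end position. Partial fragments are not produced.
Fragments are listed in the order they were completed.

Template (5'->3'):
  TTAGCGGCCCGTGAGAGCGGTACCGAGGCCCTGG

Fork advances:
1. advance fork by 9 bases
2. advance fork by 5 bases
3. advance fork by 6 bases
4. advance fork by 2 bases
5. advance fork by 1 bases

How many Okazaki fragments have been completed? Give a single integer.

Answer: 3

Derivation:
Step 1: advance 9 -> fork_pos = 0 + 9 = 9. Reached multiple(s) of 6: 6 -> fragment 1 completed (1 total).
Step 2: advance 5 -> fork_pos = 9 + 5 = 14. Reached multiple(s) of 6: 12 -> fragment 2 completed (2 total).
Step 3: advance 6 -> fork_pos = 14 + 6 = 20. Reached multiple(s) of 6: 18 -> fragment 3 completed (3 total).
Step 4: advance 2 -> fork_pos = 20 + 2 = 22. Next multiple of 6 is 24 (not reached); still 3 fragment(s).
Step 5: advance 1 -> fork_pos = 22 + 1 = 23. Next multiple of 6 is 24 (not reached); still 3 fragment(s).
Check: final fork_pos = 23; the multiples of 6 that are <= 23 are 6..18 -> 23 // 6 = 3 completed fragment(s).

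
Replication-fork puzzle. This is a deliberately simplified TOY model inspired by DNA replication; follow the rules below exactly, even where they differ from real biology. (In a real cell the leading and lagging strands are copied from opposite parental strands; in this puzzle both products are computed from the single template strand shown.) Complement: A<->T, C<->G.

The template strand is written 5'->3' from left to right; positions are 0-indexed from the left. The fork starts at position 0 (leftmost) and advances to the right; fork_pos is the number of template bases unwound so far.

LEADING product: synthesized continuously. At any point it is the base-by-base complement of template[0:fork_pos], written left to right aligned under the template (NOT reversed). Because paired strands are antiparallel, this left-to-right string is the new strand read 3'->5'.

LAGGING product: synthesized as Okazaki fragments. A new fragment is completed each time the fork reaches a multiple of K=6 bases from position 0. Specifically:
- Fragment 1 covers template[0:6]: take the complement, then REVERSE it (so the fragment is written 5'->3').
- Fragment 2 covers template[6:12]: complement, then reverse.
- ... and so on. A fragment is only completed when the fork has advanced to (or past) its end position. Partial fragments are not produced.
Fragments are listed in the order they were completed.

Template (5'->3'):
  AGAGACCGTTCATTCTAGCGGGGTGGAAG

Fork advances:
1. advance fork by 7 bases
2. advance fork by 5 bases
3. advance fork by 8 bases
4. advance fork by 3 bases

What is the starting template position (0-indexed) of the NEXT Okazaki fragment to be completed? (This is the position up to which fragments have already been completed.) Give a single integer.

Step 1: advance 7 -> fork_pos = 0 + 7 = 7. Reached multiple(s) of 6: 6 -> fragment 1 completed (1 total).
Step 2: advance 5 -> fork_pos = 7 + 5 = 12. Reached multiple(s) of 6: 12 -> fragment 2 completed (2 total).
Step 3: advance 8 -> fork_pos = 12 + 8 = 20. Reached multiple(s) of 6: 18 -> fragment 3 completed (3 total).
Step 4: advance 3 -> fork_pos = 20 + 3 = 23. Next multiple of 6 is 24 (not reached); still 3 fragment(s).
3 fragment(s) completed, covering template[0:18] (3 x 6 = 18). The next fragment, fragment 4, covers template[18:24], so it starts at position 18.

Answer: 18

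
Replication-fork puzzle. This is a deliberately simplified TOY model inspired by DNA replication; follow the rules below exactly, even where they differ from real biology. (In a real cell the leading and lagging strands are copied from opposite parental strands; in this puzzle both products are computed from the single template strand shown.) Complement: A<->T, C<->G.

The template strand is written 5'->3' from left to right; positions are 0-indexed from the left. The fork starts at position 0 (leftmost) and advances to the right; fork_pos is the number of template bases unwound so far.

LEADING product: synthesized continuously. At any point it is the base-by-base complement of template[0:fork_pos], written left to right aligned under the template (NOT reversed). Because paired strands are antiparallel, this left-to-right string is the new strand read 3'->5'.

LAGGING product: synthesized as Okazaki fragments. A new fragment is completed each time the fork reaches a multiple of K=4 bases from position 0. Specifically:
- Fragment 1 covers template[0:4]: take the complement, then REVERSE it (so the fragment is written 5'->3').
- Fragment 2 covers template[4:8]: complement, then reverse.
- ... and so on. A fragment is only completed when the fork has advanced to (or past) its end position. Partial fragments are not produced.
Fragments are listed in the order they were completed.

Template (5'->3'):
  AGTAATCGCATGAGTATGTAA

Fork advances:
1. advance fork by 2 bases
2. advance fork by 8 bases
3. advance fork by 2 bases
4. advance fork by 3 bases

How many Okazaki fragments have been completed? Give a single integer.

Step 1: advance 2 -> fork_pos = 0 + 2 = 2. Next multiple of 4 is 4 (not reached); still 0 fragment(s).
Step 2: advance 8 -> fork_pos = 2 + 8 = 10. Reached multiple(s) of 4: 4, 8 -> fragments 1-2 completed (2 total).
Step 3: advance 2 -> fork_pos = 10 + 2 = 12. Reached multiple(s) of 4: 12 -> fragment 3 completed (3 total).
Step 4: advance 3 -> fork_pos = 12 + 3 = 15. Next multiple of 4 is 16 (not reached); still 3 fragment(s).
Check: final fork_pos = 15; the multiples of 4 that are <= 15 are 4..12 -> 15 // 4 = 3 completed fragment(s).

Answer: 3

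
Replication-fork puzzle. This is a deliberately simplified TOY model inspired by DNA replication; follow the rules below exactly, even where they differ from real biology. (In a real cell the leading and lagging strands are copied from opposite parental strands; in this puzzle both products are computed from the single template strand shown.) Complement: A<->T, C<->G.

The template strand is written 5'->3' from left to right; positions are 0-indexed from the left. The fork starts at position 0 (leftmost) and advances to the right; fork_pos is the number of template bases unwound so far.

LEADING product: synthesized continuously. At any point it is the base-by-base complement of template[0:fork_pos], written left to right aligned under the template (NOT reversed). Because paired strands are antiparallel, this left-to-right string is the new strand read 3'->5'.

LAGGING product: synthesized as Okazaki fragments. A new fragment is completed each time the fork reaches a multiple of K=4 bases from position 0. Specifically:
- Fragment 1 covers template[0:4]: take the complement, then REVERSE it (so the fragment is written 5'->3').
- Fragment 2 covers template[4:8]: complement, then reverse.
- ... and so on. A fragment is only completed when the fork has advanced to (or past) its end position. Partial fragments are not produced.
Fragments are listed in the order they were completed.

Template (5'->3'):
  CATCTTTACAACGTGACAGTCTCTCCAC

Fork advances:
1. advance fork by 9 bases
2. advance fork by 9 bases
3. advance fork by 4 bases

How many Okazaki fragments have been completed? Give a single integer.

Step 1: advance 9 -> fork_pos = 0 + 9 = 9. Reached multiple(s) of 4: 4, 8 -> fragments 1-2 completed (2 total).
Step 2: advance 9 -> fork_pos = 9 + 9 = 18. Reached multiple(s) of 4: 12, 16 -> fragments 3-4 completed (4 total).
Step 3: advance 4 -> fork_pos = 18 + 4 = 22. Reached multiple(s) of 4: 20 -> fragment 5 completed (5 total).
Check: final fork_pos = 22; the multiples of 4 that are <= 22 are 4..20 -> 22 // 4 = 5 completed fragment(s).

Answer: 5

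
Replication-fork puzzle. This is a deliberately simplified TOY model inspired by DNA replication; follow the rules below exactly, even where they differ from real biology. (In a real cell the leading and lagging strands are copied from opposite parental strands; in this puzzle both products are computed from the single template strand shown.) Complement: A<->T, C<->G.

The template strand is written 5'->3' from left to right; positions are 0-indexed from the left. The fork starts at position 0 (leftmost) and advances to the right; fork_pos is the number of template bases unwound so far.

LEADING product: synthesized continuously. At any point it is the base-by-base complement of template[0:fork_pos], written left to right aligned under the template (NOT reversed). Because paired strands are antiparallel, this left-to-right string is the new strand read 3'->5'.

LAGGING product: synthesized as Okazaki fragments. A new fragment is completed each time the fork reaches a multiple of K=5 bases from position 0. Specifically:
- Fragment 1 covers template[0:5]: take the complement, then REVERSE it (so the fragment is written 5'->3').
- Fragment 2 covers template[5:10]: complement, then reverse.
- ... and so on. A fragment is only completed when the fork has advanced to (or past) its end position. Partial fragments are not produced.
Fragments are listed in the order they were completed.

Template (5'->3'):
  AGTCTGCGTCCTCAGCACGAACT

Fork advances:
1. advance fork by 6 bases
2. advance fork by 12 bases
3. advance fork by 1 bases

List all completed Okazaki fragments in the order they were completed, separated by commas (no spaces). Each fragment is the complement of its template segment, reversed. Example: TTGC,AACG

Step 1: advance 6 -> fork_pos = 0 + 6 = 6. Reached multiple(s) of 5: 5 -> fragment 1 completed (1 total).
Step 2: advance 12 -> fork_pos = 6 + 12 = 18. Reached multiple(s) of 5: 10, 15 -> fragments 2-3 completed (3 total).
Step 3: advance 1 -> fork_pos = 18 + 1 = 19. Next multiple of 5 is 20 (not reached); still 3 fragment(s).
Final fork_pos = 19, so 3 fragment(s) are complete. Build each: template segment -> complement -> reverse.
Fragment 1: template[0:5] = AGTCT -> complement TCAGA -> reversed AGACT
Fragment 2: template[5:10] = GCGTC -> complement CGCAG -> reversed GACGC
Fragment 3: template[10:15] = CTCAG -> complement GAGTC -> reversed CTGAG

Answer: AGACT,GACGC,CTGAG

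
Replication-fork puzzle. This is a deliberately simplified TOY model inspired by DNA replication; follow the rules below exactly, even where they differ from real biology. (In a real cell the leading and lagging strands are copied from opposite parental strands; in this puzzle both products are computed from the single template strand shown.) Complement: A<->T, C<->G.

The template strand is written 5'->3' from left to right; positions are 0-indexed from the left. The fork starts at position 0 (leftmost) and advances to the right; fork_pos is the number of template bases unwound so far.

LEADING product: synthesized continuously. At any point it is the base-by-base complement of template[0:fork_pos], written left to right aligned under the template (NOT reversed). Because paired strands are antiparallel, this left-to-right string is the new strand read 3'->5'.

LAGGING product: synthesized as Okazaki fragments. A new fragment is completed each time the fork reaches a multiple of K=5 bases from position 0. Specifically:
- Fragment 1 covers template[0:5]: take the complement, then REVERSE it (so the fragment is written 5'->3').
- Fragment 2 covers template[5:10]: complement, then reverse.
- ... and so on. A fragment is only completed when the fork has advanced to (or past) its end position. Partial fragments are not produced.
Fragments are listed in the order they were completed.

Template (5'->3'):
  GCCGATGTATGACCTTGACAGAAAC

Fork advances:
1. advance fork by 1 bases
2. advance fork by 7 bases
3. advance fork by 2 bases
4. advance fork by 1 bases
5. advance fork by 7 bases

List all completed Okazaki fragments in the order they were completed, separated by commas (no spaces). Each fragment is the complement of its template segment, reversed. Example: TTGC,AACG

Step 1: advance 1 -> fork_pos = 0 + 1 = 1. Next multiple of 5 is 5 (not reached); still 0 fragment(s).
Step 2: advance 7 -> fork_pos = 1 + 7 = 8. Reached multiple(s) of 5: 5 -> fragment 1 completed (1 total).
Step 3: advance 2 -> fork_pos = 8 + 2 = 10. Reached multiple(s) of 5: 10 -> fragment 2 completed (2 total).
Step 4: advance 1 -> fork_pos = 10 + 1 = 11. Next multiple of 5 is 15 (not reached); still 2 fragment(s).
Step 5: advance 7 -> fork_pos = 11 + 7 = 18. Reached multiple(s) of 5: 15 -> fragment 3 completed (3 total).
Final fork_pos = 18, so 3 fragment(s) are complete. Build each: template segment -> complement -> reverse.
Fragment 1: template[0:5] = GCCGA -> complement CGGCT -> reversed TCGGC
Fragment 2: template[5:10] = TGTAT -> complement ACATA -> reversed ATACA
Fragment 3: template[10:15] = GACCT -> complement CTGGA -> reversed AGGTC

Answer: TCGGC,ATACA,AGGTC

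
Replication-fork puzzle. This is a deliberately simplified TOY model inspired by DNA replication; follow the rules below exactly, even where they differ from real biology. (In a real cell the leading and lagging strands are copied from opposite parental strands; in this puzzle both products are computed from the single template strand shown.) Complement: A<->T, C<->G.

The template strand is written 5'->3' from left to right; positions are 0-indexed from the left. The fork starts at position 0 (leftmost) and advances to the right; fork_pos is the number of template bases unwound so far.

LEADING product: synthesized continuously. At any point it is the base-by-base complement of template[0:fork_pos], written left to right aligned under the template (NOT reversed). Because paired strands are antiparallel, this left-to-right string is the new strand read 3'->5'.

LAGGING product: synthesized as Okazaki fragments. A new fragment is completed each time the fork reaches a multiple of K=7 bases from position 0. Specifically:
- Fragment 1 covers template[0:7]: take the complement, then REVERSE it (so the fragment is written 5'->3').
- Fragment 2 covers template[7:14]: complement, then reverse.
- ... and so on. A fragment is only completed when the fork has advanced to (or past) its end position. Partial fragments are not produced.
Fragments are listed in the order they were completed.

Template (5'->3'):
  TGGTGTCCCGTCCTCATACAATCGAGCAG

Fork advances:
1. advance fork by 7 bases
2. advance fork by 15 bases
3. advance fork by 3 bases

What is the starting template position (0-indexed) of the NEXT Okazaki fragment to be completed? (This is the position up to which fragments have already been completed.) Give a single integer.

Answer: 21

Derivation:
Step 1: advance 7 -> fork_pos = 0 + 7 = 7. Reached multiple(s) of 7: 7 -> fragment 1 completed (1 total).
Step 2: advance 15 -> fork_pos = 7 + 15 = 22. Reached multiple(s) of 7: 14, 21 -> fragments 2-3 completed (3 total).
Step 3: advance 3 -> fork_pos = 22 + 3 = 25. Next multiple of 7 is 28 (not reached); still 3 fragment(s).
3 fragment(s) completed, covering template[0:21] (3 x 7 = 21). The next fragment, fragment 4, covers template[21:28], so it starts at position 21.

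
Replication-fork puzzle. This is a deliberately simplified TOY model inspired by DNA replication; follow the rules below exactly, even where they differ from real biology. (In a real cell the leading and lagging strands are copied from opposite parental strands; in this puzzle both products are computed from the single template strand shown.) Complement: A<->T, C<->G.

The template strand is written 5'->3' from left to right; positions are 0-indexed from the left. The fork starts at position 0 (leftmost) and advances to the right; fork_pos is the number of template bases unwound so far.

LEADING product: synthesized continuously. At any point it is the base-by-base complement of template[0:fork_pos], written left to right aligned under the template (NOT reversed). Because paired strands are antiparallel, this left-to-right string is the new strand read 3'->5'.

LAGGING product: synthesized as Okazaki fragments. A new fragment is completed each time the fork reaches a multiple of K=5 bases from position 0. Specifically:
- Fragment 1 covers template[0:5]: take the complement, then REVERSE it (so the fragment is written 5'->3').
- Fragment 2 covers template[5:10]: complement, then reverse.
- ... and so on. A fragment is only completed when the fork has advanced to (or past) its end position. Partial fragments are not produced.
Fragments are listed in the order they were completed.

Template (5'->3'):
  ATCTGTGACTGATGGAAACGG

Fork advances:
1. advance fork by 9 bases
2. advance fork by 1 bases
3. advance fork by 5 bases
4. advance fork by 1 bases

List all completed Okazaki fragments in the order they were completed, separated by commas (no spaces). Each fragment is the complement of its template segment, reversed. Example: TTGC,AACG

Step 1: advance 9 -> fork_pos = 0 + 9 = 9. Reached multiple(s) of 5: 5 -> fragment 1 completed (1 total).
Step 2: advance 1 -> fork_pos = 9 + 1 = 10. Reached multiple(s) of 5: 10 -> fragment 2 completed (2 total).
Step 3: advance 5 -> fork_pos = 10 + 5 = 15. Reached multiple(s) of 5: 15 -> fragment 3 completed (3 total).
Step 4: advance 1 -> fork_pos = 15 + 1 = 16. Next multiple of 5 is 20 (not reached); still 3 fragment(s).
Final fork_pos = 16, so 3 fragment(s) are complete. Build each: template segment -> complement -> reverse.
Fragment 1: template[0:5] = ATCTG -> complement TAGAC -> reversed CAGAT
Fragment 2: template[5:10] = TGACT -> complement ACTGA -> reversed AGTCA
Fragment 3: template[10:15] = GATGG -> complement CTACC -> reversed CCATC

Answer: CAGAT,AGTCA,CCATC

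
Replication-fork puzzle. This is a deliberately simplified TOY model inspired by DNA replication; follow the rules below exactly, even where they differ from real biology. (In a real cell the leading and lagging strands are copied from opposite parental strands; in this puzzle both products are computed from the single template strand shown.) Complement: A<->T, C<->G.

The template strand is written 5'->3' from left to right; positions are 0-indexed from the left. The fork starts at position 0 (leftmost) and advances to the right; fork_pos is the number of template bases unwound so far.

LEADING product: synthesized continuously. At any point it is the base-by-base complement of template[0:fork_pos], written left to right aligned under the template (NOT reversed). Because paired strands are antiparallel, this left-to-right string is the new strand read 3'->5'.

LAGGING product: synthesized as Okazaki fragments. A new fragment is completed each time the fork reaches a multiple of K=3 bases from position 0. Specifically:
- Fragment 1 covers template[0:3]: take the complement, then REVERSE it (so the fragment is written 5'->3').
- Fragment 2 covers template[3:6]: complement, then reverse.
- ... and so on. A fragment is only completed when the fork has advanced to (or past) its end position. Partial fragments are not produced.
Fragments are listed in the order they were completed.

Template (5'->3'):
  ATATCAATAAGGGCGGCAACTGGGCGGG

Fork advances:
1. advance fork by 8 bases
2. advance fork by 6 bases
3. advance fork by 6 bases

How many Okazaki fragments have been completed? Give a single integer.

Step 1: advance 8 -> fork_pos = 0 + 8 = 8. Reached multiple(s) of 3: 3, 6 -> fragments 1-2 completed (2 total).
Step 2: advance 6 -> fork_pos = 8 + 6 = 14. Reached multiple(s) of 3: 9, 12 -> fragments 3-4 completed (4 total).
Step 3: advance 6 -> fork_pos = 14 + 6 = 20. Reached multiple(s) of 3: 15, 18 -> fragments 5-6 completed (6 total).
Check: final fork_pos = 20; the multiples of 3 that are <= 20 are 3..18 -> 20 // 3 = 6 completed fragment(s).

Answer: 6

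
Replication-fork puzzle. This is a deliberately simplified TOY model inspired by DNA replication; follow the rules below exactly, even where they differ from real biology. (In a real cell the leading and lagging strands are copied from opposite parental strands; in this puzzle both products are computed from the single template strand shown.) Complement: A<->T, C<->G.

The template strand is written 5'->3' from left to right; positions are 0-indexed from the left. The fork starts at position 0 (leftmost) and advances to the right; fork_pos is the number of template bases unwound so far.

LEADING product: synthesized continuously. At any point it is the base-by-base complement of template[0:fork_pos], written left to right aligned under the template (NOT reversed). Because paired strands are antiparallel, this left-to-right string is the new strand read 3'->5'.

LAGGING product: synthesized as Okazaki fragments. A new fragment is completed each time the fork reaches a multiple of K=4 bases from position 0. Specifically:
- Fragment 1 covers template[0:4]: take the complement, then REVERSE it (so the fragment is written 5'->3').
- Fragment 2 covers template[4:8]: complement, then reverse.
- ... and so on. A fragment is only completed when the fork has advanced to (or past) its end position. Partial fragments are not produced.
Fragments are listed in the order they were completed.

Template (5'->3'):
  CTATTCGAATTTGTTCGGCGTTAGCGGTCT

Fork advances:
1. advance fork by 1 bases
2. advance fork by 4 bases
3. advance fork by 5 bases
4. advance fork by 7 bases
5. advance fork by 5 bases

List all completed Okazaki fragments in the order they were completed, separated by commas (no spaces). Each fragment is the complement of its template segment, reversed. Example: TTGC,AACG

Answer: ATAG,TCGA,AAAT,GAAC,CGCC

Derivation:
Step 1: advance 1 -> fork_pos = 0 + 1 = 1. Next multiple of 4 is 4 (not reached); still 0 fragment(s).
Step 2: advance 4 -> fork_pos = 1 + 4 = 5. Reached multiple(s) of 4: 4 -> fragment 1 completed (1 total).
Step 3: advance 5 -> fork_pos = 5 + 5 = 10. Reached multiple(s) of 4: 8 -> fragment 2 completed (2 total).
Step 4: advance 7 -> fork_pos = 10 + 7 = 17. Reached multiple(s) of 4: 12, 16 -> fragments 3-4 completed (4 total).
Step 5: advance 5 -> fork_pos = 17 + 5 = 22. Reached multiple(s) of 4: 20 -> fragment 5 completed (5 total).
Final fork_pos = 22, so 5 fragment(s) are complete. Build each: template segment -> complement -> reverse.
Fragment 1: template[0:4] = CTAT -> complement GATA -> reversed ATAG
Fragment 2: template[4:8] = TCGA -> complement AGCT -> reversed TCGA
Fragment 3: template[8:12] = ATTT -> complement TAAA -> reversed AAAT
Fragment 4: template[12:16] = GTTC -> complement CAAG -> reversed GAAC
Fragment 5: template[16:20] = GGCG -> complement CCGC -> reversed CGCC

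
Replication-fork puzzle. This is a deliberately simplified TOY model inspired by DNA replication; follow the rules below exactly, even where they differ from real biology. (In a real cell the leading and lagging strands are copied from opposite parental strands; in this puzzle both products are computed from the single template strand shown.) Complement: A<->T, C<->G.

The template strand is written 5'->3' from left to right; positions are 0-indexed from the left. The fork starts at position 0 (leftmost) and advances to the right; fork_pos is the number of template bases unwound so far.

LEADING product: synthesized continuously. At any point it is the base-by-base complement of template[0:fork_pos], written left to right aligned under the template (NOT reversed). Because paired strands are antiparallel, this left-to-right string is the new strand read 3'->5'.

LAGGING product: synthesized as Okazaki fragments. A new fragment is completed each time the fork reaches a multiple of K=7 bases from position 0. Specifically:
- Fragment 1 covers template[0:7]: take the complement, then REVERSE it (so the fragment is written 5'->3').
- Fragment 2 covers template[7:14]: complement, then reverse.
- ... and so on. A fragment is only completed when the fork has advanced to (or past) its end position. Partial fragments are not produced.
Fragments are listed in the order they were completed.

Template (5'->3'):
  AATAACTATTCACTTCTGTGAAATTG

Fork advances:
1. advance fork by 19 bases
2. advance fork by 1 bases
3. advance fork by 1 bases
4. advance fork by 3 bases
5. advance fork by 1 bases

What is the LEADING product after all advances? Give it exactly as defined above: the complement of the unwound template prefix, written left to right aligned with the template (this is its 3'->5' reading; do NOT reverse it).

Step 1: advance 19 -> fork_pos = 0 + 19 = 19.
Step 2: advance 1 -> fork_pos = 19 + 1 = 20.
Step 3: advance 1 -> fork_pos = 20 + 1 = 21.
Step 4: advance 3 -> fork_pos = 21 + 3 = 24.
Step 5: advance 1 -> fork_pos = 24 + 1 = 25.
Unwound prefix: template[0:25] = AATAACTATTCACTTCTGTGAAATT
Complement it base by base (A<->T, C<->G), keeping left-to-right order:
  [0:5] AATAA -> TTATT
  [5:10] CTATT -> GATAA
  [10:15] CACTT -> GTGAA
  [15:20] CTGTG -> GACAC
  [20:25] AAATT -> TTTAA
Concatenate: TTATTGATAAGTGAAGACACTTTAA (length 25; written aligned with the template, i.e. 3'->5').

Answer: TTATTGATAAGTGAAGACACTTTAA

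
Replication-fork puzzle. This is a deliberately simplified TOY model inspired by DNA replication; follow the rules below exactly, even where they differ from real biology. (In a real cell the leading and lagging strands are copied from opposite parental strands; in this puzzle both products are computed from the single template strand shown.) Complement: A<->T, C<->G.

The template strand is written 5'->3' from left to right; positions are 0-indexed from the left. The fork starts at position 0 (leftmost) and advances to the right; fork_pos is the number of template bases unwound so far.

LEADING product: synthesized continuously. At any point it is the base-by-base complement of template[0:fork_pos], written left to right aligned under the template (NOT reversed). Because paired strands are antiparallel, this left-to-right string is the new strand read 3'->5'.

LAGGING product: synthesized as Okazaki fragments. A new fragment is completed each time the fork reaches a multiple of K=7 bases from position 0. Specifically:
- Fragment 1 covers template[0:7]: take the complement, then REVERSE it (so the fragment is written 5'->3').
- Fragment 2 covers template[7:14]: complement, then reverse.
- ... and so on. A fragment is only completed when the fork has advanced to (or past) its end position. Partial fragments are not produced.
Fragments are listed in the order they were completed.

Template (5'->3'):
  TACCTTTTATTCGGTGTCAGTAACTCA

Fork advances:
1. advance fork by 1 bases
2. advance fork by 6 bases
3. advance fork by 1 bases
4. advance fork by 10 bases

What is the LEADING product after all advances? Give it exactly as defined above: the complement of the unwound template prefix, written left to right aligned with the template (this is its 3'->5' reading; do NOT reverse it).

Step 1: advance 1 -> fork_pos = 0 + 1 = 1.
Step 2: advance 6 -> fork_pos = 1 + 6 = 7.
Step 3: advance 1 -> fork_pos = 7 + 1 = 8.
Step 4: advance 10 -> fork_pos = 8 + 10 = 18.
Unwound prefix: template[0:18] = TACCTTTTATTCGGTGTC
Complement it base by base (A<->T, C<->G), keeping left-to-right order:
  [0:5] TACCT -> ATGGA
  [5:10] TTTAT -> AAATA
  [10:15] TCGGT -> AGCCA
  [15:18] GTC -> CAG
Concatenate: ATGGAAAATAAGCCACAG (length 18; written aligned with the template, i.e. 3'->5').

Answer: ATGGAAAATAAGCCACAG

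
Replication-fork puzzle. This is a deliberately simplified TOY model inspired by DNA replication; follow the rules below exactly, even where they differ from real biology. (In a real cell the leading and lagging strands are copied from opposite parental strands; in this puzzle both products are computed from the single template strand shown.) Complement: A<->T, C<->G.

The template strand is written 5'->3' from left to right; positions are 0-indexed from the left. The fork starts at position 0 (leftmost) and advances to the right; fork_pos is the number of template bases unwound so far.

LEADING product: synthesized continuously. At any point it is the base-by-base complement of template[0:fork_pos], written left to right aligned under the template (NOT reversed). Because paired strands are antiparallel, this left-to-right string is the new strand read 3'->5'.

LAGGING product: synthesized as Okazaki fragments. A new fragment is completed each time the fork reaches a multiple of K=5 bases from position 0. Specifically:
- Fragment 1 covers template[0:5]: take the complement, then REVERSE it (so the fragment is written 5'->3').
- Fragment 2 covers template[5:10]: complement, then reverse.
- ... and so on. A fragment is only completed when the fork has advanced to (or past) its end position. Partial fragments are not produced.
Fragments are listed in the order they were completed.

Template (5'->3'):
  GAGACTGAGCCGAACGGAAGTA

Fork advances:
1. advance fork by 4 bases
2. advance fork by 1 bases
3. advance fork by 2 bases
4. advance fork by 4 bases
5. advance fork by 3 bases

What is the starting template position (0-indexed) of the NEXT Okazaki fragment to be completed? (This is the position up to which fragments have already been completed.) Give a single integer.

Answer: 10

Derivation:
Step 1: advance 4 -> fork_pos = 0 + 4 = 4. Next multiple of 5 is 5 (not reached); still 0 fragment(s).
Step 2: advance 1 -> fork_pos = 4 + 1 = 5. Reached multiple(s) of 5: 5 -> fragment 1 completed (1 total).
Step 3: advance 2 -> fork_pos = 5 + 2 = 7. Next multiple of 5 is 10 (not reached); still 1 fragment(s).
Step 4: advance 4 -> fork_pos = 7 + 4 = 11. Reached multiple(s) of 5: 10 -> fragment 2 completed (2 total).
Step 5: advance 3 -> fork_pos = 11 + 3 = 14. Next multiple of 5 is 15 (not reached); still 2 fragment(s).
2 fragment(s) completed, covering template[0:10] (2 x 5 = 10). The next fragment, fragment 3, covers template[10:15], so it starts at position 10.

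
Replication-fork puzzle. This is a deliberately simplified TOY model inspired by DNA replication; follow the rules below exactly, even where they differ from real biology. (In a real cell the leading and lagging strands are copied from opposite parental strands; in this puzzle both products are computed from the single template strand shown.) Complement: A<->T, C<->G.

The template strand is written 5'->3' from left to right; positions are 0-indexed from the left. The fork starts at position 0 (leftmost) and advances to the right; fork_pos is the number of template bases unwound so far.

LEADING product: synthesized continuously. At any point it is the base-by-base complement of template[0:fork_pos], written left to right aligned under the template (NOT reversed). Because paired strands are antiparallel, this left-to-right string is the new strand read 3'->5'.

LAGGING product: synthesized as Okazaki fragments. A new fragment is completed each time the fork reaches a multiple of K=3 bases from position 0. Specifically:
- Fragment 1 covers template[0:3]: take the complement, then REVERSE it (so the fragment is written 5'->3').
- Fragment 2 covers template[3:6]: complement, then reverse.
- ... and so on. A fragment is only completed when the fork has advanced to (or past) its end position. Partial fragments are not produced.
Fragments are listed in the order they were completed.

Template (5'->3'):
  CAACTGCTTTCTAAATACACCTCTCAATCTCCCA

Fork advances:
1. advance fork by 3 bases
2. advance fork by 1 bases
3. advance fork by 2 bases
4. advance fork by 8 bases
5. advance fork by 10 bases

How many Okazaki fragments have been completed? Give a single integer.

Step 1: advance 3 -> fork_pos = 0 + 3 = 3. Reached multiple(s) of 3: 3 -> fragment 1 completed (1 total).
Step 2: advance 1 -> fork_pos = 3 + 1 = 4. Next multiple of 3 is 6 (not reached); still 1 fragment(s).
Step 3: advance 2 -> fork_pos = 4 + 2 = 6. Reached multiple(s) of 3: 6 -> fragment 2 completed (2 total).
Step 4: advance 8 -> fork_pos = 6 + 8 = 14. Reached multiple(s) of 3: 9, 12 -> fragments 3-4 completed (4 total).
Step 5: advance 10 -> fork_pos = 14 + 10 = 24. Reached multiple(s) of 3: 15, 18, 21, 24 -> fragments 5-8 completed (8 total).
Check: final fork_pos = 24; the multiples of 3 that are <= 24 are 3..24 -> 24 // 3 = 8 completed fragment(s).

Answer: 8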